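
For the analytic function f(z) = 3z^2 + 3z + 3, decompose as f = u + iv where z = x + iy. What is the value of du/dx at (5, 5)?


Step 1: f(z) = 3(x+iy)^2 + 3(x+iy) + 3
Step 2: u = 3(x^2 - y^2) + 3x + 3
Step 3: u_x = 6x + 3
Step 4: At (5, 5): u_x = 30 + 3 = 33

33


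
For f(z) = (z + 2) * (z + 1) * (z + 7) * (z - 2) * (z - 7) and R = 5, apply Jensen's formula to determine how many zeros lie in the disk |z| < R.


Jensen's formula: (1/2pi)*integral log|f(Re^it)|dt = log|f(0)| + sum_{|a_k|<R} log(R/|a_k|)
Step 1: f(0) = 2 * 1 * 7 * (-2) * (-7) = 196
Step 2: log|f(0)| = log|-2| + log|-1| + log|-7| + log|2| + log|7| = 5.2781
Step 3: Zeros inside |z| < 5: -2, -1, 2
Step 4: Jensen sum = log(5/2) + log(5/1) + log(5/2) = 3.442
Step 5: n(R) = number of terms in the Jensen sum = count of zeros inside |z| < 5 = 3

3


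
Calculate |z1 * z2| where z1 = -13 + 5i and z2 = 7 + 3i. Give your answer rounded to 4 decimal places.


Step 1: |z1| = sqrt((-13)^2 + 5^2) = sqrt(194)
Step 2: |z2| = sqrt(7^2 + 3^2) = sqrt(58)
Step 3: |z1*z2| = |z1|*|z2| = sqrt(194) * sqrt(58) = sqrt(194 * 58) = sqrt(11252)
Step 4: = 106.0754

106.0754


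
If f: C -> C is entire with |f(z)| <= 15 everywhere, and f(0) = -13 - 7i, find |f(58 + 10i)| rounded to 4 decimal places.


Step 1: By Liouville's theorem, a bounded entire function is constant.
Step 2: f(z) = f(0) = -13 - 7i for all z.
Step 3: |f(w)| = |-13 - 7i| = sqrt(169 + 49)
Step 4: = 14.7648

14.7648


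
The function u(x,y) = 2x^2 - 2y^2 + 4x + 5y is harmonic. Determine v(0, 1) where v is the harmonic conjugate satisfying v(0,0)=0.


Step 1: v_x = -u_y = 4y - 5
Step 2: v_y = u_x = 4x + 4
Step 3: v = 4xy - 5x + 4y + C
Step 4: v(0,0) = 0 => C = 0
Step 5: v(0, 1) = 4

4


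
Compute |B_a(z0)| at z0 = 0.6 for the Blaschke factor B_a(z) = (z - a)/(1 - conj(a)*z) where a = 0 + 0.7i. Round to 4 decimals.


Step 1: Numerator z0 - a = 0.6 - (0 + 0.7i) = 0.6 - 0.7i
Step 2: Denominator 1 - conj(a)*z0 = 1 - (0 - 0.7i)*0.6 = 1 + 0.42i
Step 3: |z0 - a|^2 = 0.6^2 + (-0.7)^2 = 0.85; |1 - conj(a)*z0|^2 = 1^2 + 0.42^2 = 1.1764
Step 4: |B_a(0.6)| = sqrt(0.85 / 1.1764) = sqrt(0.722543)
Step 5: = 0.85

0.85


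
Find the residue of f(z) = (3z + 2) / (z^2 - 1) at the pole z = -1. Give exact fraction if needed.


Step 1: Q(z) = z^2 - 1 = (z + 1)(z - 1)
Step 2: Q'(z) = 2z
Step 3: Q'(-1) = -2, P(-1) = -1
Step 4: Res = P(-1)/Q'(-1) = -1/(-2) = 1/2

1/2


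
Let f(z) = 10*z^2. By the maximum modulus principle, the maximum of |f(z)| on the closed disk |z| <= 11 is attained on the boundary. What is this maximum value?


Step 1: On |z| = 11, |f(z)| = 10 * |z|^2 = 10 * 11^2
Step 2: By maximum modulus principle, maximum is on boundary.
Step 3: Maximum = 10 * 121 = 1210

1210


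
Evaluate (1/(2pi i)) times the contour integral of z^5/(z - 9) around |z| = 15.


Step 1: f(z) = z^5, a = 9 is inside |z| = 15
Step 2: By Cauchy integral formula: (1/(2pi*i)) * integral = f(a)
Step 3: f(9) = 9^5 = 59049

59049


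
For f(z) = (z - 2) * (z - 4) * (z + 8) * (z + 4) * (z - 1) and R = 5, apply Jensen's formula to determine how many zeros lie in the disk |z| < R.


Jensen's formula: (1/2pi)*integral log|f(Re^it)|dt = log|f(0)| + sum_{|a_k|<R} log(R/|a_k|)
Step 1: f(0) = (-2) * (-4) * 8 * 4 * (-1) = -256
Step 2: log|f(0)| = log|2| + log|4| + log|-8| + log|-4| + log|1| = 5.5452
Step 3: Zeros inside |z| < 5: 2, 4, -4, 1
Step 4: Jensen sum = log(5/2) + log(5/4) + log(5/4) + log(5/1) = 2.972
Step 5: n(R) = number of terms in the Jensen sum = count of zeros inside |z| < 5 = 4

4


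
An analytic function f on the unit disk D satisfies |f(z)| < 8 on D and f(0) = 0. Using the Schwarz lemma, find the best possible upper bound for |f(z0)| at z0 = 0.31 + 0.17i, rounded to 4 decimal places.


Step 1: g = f/8 maps D -> D with g(0) = 0, so by the Schwarz lemma |g(z)| <= |z|, i.e. |f(z)| <= 8|z|; this is sharp (f(z) = 8z).
Step 2: |z0|^2 = 0.31^2 + 0.17^2 = 0.125
Step 3: |z0| = sqrt(0.125) = 0.353553
Step 4: Best bound = 8 * |z0| = 8 * 0.353553 = 2.8284

2.8284


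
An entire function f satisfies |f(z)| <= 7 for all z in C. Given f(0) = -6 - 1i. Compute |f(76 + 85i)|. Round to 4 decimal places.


Step 1: By Liouville's theorem, a bounded entire function is constant.
Step 2: f(z) = f(0) = -6 - 1i for all z.
Step 3: |f(w)| = |-6 - 1i| = sqrt(36 + 1)
Step 4: = 6.0828

6.0828


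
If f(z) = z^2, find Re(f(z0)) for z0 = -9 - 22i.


Step 1: z0 = -9 - 22i
Step 2: z0^2 = (-9)^2 - (-22)^2 + 396i
Step 3: real part = 81 - 484 = -403

-403


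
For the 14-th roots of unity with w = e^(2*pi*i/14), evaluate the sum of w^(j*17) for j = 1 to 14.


Step 1: The sum sum_{j=1}^{n} w^(k*j) equals n if n | k, else 0.
Step 2: Here n = 14, k = 17
Step 3: Does n divide k? 14 | 17 -> False
Step 4: Sum = 0

0


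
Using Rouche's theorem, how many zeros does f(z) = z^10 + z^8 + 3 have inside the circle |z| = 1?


Step 1: On |z| = 1 the three terms have sizes |z^10| = 1^10 = 1, |z^8| = 1^8 = 1, |3| = 3
Step 2: The dominant term is g(z) = 3; let h(z) = z^10 + z^8 so f = g + h
Step 3: On |z| = 1: |g| = 3 and |h| <= 1 + 1 = 2
Step 4: Since 3 > 2, |h| < |g| on |z| = 1, so by Rouche f has the same number of zeros as g inside |z| < 1
Step 5: g(z) = 3 is a nonzero constant with no zeros inside |z| < 1. Answer = 0

0


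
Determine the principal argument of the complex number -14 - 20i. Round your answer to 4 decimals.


Step 1: z = -14 - 20i
Step 2: arg(z) = atan2(-20, -14)
Step 3: arg(z) = -2.1815

-2.1815


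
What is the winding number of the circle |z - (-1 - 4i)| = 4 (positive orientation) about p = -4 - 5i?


Step 1: Center c = (-1, -4), radius = 4
Step 2: |p - c|^2 = (-3)^2 + (-1)^2 = 10
Step 3: r^2 = 16
Step 4: |p-c| < r so winding number = 1

1


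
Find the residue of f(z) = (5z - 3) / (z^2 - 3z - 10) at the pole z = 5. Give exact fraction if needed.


Step 1: Q(z) = z^2 - 3z - 10 = (z - 5)(z + 2)
Step 2: Q'(z) = 2z - 3
Step 3: Q'(5) = 7, P(5) = 22
Step 4: Res = P(5)/Q'(5) = 22/7 = 22/7

22/7


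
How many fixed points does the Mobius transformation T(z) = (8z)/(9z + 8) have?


Step 1: Fixed points satisfy T(z) = z
Step 2: 9z^2 = 0
Step 3: Discriminant = 0^2 - 4*9*0 = 0
Step 4: Number of fixed points = 1

1


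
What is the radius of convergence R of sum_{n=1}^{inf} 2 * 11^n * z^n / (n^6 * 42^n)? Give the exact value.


Step 1: General term a_n = 2 * 11^n / (n^6 * 42^n)
Step 2: By the root test, |a_n|^(1/n) = 2^(1/n) * 11 / (n^(6/n) * 42) -> 11/42 as n -> infinity (since 2^(1/n) -> 1 and n^(6/n) -> 1)
Step 3: R = 1/lim|a_n|^(1/n) = 42/11

42/11


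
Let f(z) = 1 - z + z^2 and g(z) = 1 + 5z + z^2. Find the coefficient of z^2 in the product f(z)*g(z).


Step 1: z^2 term in f*g comes from: (1)*(z^2) + (-z)*(5z) + (z^2)*(1)
Step 2: = 1 - 5 + 1
Step 3: = -3

-3


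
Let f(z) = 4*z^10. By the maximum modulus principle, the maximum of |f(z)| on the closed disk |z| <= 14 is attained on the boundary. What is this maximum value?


Step 1: On |z| = 14, |f(z)| = 4 * |z|^10 = 4 * 14^10
Step 2: By maximum modulus principle, maximum is on boundary.
Step 3: Maximum = 4 * 289254654976 = 1157018619904

1157018619904


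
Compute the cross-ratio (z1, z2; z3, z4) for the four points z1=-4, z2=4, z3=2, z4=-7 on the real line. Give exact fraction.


Step 1: (z1-z3)(z2-z4) = (-6) * 11 = -66
Step 2: (z1-z4)(z2-z3) = 3 * 2 = 6
Step 3: Cross-ratio = -66/6 = -11

-11


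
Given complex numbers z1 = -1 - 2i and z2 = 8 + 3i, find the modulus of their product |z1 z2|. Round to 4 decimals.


Step 1: |z1| = sqrt((-1)^2 + (-2)^2) = sqrt(5)
Step 2: |z2| = sqrt(8^2 + 3^2) = sqrt(73)
Step 3: |z1*z2| = |z1|*|z2| = sqrt(5) * sqrt(73) = sqrt(5 * 73) = sqrt(365)
Step 4: = 19.105

19.105


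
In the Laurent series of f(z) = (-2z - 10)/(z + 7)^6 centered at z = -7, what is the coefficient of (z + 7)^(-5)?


Step 1: Write the numerator in powers of (z + 7): -2z - 10 = -2(z + 7) + (-2*(-7) - 10) = -2(z + 7) + 4
Step 2: Divide by (z + 7)^6: f(z) = 4(z + 7)^(-6) - 2(z + 7)^(-5)
Step 3: This finite sum is the Laurent series of f about z = -7.
Step 4: Coefficient of (z + 7)^(-5) = coefficient of (z + 7) in the re-centred numerator = -2

-2


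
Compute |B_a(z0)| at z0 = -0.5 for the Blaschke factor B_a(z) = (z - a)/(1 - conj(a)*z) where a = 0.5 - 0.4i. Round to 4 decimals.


Step 1: Numerator z0 - a = -0.5 - (0.5 - 0.4i) = -1 + 0.4i
Step 2: Denominator 1 - conj(a)*z0 = 1 - (0.5 + 0.4i)*(-0.5) = 1.25 + 0.2i
Step 3: |z0 - a|^2 = (-1)^2 + 0.4^2 = 1.16; |1 - conj(a)*z0|^2 = 1.25^2 + 0.2^2 = 1.6025
Step 4: |B_a(-0.5)| = sqrt(1.16 / 1.6025) = sqrt(0.723869)
Step 5: = 0.8508

0.8508


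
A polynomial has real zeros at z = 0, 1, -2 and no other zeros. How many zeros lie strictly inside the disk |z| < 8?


Step 1: Check each root:
  z = 0: |0| = 0 < 8
  z = 1: |1| = 1 < 8
  z = -2: |-2| = 2 < 8
Step 2: Count = 3

3


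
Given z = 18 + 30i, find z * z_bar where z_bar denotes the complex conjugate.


Step 1: conj(z) = 18 - 30i
Step 2: z * conj(z) = 18^2 + 30^2
Step 3: = 324 + 900 = 1224

1224


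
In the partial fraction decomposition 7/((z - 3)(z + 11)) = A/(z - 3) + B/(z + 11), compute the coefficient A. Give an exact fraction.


Step 1: Multiply both sides by (z - 3) and set z = 3
Step 2: A = 7 / (3 + 11)
Step 3: A = 7 / 14
Step 4: A = 1/2

1/2


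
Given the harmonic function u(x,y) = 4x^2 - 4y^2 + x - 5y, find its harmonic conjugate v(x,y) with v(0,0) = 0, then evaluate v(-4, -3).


Step 1: v_x = -u_y = 8y + 5
Step 2: v_y = u_x = 8x + 1
Step 3: v = 8xy + 5x + y + C
Step 4: v(0,0) = 0 => C = 0
Step 5: v(-4, -3) = 73

73


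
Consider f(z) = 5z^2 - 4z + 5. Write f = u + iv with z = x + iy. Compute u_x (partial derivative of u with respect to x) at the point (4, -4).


Step 1: f(z) = 5(x+iy)^2 - 4(x+iy) + 5
Step 2: u = 5(x^2 - y^2) - 4x + 5
Step 3: u_x = 10x - 4
Step 4: At (4, -4): u_x = 40 - 4 = 36

36


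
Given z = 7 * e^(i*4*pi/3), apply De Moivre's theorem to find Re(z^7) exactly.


Step 1: By De Moivre's theorem, z^7 = 7^7 * e^(i*7*4*pi/3) = 823543 * (cos(28*pi/3) + i*sin(28*pi/3))
Step 2: |z|^7 = 7^7 = 823543
Step 3: Reduce the angle mod 2*pi: 28*pi/3 - 8*pi = 4*pi/3
Step 4: cos(4*pi/3) = -1/2
Step 5: Re(z^7) = 823543 * (-1/2) = -823543/2

-823543/2


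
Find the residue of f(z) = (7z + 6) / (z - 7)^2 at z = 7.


Step 1: Pole of order 2 at z = 7
Step 2: Res = lim d/dz [(z - 7)^2 * f(z)] as z -> 7
Step 3: (z - 7)^2 * f(z) = 7z + 6
Step 4: d/dz[7z + 6] = 7

7


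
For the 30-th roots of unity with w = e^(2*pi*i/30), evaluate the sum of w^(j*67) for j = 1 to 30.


Step 1: The sum sum_{j=1}^{n} w^(k*j) equals n if n | k, else 0.
Step 2: Here n = 30, k = 67
Step 3: Does n divide k? 30 | 67 -> False
Step 4: Sum = 0

0


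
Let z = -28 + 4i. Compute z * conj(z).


Step 1: conj(z) = -28 - 4i
Step 2: z * conj(z) = (-28)^2 + 4^2
Step 3: = 784 + 16 = 800

800


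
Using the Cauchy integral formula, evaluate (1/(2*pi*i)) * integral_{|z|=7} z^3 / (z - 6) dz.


Step 1: f(z) = z^3, a = 6 is inside |z| = 7
Step 2: By Cauchy integral formula: (1/(2pi*i)) * integral = f(a)
Step 3: f(6) = 6^3 = 216

216


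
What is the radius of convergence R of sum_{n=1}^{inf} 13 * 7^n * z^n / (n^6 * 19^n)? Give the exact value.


Step 1: General term a_n = 13 * 7^n / (n^6 * 19^n)
Step 2: By the root test, |a_n|^(1/n) = 13^(1/n) * 7 / (n^(6/n) * 19) -> 7/19 as n -> infinity (since 13^(1/n) -> 1 and n^(6/n) -> 1)
Step 3: R = 1/lim|a_n|^(1/n) = 19/7

19/7


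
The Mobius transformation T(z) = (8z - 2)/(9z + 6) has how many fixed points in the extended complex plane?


Step 1: Fixed points satisfy T(z) = z
Step 2: 9z^2 - 2z + 2 = 0
Step 3: Discriminant = (-2)^2 - 4*9*2 = -68
Step 4: Number of fixed points = 2

2


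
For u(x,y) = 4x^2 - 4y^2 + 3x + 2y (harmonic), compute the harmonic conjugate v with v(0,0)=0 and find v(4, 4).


Step 1: v_x = -u_y = 8y - 2
Step 2: v_y = u_x = 8x + 3
Step 3: v = 8xy - 2x + 3y + C
Step 4: v(0,0) = 0 => C = 0
Step 5: v(4, 4) = 132

132


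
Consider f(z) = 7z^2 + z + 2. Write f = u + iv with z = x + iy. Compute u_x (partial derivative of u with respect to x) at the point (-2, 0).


Step 1: f(z) = 7(x+iy)^2 + (x+iy) + 2
Step 2: u = 7(x^2 - y^2) + x + 2
Step 3: u_x = 14x + 1
Step 4: At (-2, 0): u_x = -28 + 1 = -27

-27


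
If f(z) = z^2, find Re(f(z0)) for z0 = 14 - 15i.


Step 1: z0 = 14 - 15i
Step 2: z0^2 = 14^2 - (-15)^2 - 420i
Step 3: real part = 196 - 225 = -29

-29


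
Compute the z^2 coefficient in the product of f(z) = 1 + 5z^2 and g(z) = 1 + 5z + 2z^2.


Step 1: z^2 term in f*g comes from: (1)*(2z^2) + (0)*(5z) + (5z^2)*(1)
Step 2: = 2 + 0 + 5
Step 3: = 7

7


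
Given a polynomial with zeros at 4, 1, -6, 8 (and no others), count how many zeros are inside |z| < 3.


Step 1: Check each root:
  z = 4: |4| = 4 >= 3
  z = 1: |1| = 1 < 3
  z = -6: |-6| = 6 >= 3
  z = 8: |8| = 8 >= 3
Step 2: Count = 1

1


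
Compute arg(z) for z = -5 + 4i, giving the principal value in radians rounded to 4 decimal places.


Step 1: z = -5 + 4i
Step 2: arg(z) = atan2(4, -5)
Step 3: arg(z) = 2.4669

2.4669


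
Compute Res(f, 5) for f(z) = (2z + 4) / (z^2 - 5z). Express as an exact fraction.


Step 1: Q(z) = z^2 - 5z = (z - 5)(z)
Step 2: Q'(z) = 2z - 5
Step 3: Q'(5) = 5, P(5) = 14
Step 4: Res = P(5)/Q'(5) = 14/5 = 14/5

14/5


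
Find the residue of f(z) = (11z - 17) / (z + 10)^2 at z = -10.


Step 1: Pole of order 2 at z = -10
Step 2: Res = lim d/dz [(z + 10)^2 * f(z)] as z -> -10
Step 3: (z + 10)^2 * f(z) = 11z - 17
Step 4: d/dz[11z - 17] = 11

11


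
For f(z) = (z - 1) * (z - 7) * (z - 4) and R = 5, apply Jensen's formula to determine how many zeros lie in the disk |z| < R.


Jensen's formula: (1/2pi)*integral log|f(Re^it)|dt = log|f(0)| + sum_{|a_k|<R} log(R/|a_k|)
Step 1: f(0) = (-1) * (-7) * (-4) = -28
Step 2: log|f(0)| = log|1| + log|7| + log|4| = 3.3322
Step 3: Zeros inside |z| < 5: 1, 4
Step 4: Jensen sum = log(5/1) + log(5/4) = 1.8326
Step 5: n(R) = number of terms in the Jensen sum = count of zeros inside |z| < 5 = 2

2


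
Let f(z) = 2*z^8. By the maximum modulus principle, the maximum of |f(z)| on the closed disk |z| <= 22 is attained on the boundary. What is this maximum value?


Step 1: On |z| = 22, |f(z)| = 2 * |z|^8 = 2 * 22^8
Step 2: By maximum modulus principle, maximum is on boundary.
Step 3: Maximum = 2 * 54875873536 = 109751747072

109751747072


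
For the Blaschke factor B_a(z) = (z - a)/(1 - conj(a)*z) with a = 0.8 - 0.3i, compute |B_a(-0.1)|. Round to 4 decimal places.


Step 1: Numerator z0 - a = -0.1 - (0.8 - 0.3i) = -0.9 + 0.3i
Step 2: Denominator 1 - conj(a)*z0 = 1 - (0.8 + 0.3i)*(-0.1) = 1.08 + 0.03i
Step 3: |z0 - a|^2 = (-0.9)^2 + 0.3^2 = 0.9; |1 - conj(a)*z0|^2 = 1.08^2 + 0.03^2 = 1.1673
Step 4: |B_a(-0.1)| = sqrt(0.9 / 1.1673) = sqrt(0.77101)
Step 5: = 0.8781

0.8781


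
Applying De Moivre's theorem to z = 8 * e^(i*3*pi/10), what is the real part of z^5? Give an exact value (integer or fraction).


Step 1: By De Moivre's theorem, z^5 = 8^5 * e^(i*5*3*pi/10) = 32768 * (cos(3*pi/2) + i*sin(3*pi/2))
Step 2: |z|^5 = 8^5 = 32768
Step 3: The angle 3*pi/2 already lies in [0, 2*pi)
Step 4: cos(3*pi/2) = 0
Step 5: Re(z^5) = 32768 * 0 = 0

0


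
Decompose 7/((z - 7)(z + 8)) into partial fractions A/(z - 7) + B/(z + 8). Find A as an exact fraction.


Step 1: Multiply both sides by (z - 7) and set z = 7
Step 2: A = 7 / (7 + 8)
Step 3: A = 7 / 15
Step 4: A = 7/15

7/15


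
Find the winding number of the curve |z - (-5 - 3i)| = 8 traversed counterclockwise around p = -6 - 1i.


Step 1: Center c = (-5, -3), radius = 8
Step 2: |p - c|^2 = (-1)^2 + 2^2 = 5
Step 3: r^2 = 64
Step 4: |p-c| < r so winding number = 1

1


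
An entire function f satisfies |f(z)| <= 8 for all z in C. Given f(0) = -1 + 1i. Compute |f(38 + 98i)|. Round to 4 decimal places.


Step 1: By Liouville's theorem, a bounded entire function is constant.
Step 2: f(z) = f(0) = -1 + 1i for all z.
Step 3: |f(w)| = |-1 + 1i| = sqrt(1 + 1)
Step 4: = 1.4142

1.4142


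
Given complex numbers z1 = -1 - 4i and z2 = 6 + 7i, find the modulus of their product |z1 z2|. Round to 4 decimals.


Step 1: |z1| = sqrt((-1)^2 + (-4)^2) = sqrt(17)
Step 2: |z2| = sqrt(6^2 + 7^2) = sqrt(85)
Step 3: |z1*z2| = |z1|*|z2| = sqrt(17) * sqrt(85) = sqrt(17 * 85) = sqrt(1445)
Step 4: = 38.0132

38.0132


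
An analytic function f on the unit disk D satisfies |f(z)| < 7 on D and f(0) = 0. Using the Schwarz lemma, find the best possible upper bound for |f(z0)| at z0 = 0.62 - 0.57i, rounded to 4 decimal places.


Step 1: g = f/7 maps D -> D with g(0) = 0, so by the Schwarz lemma |g(z)| <= |z|, i.e. |f(z)| <= 7|z|; this is sharp (f(z) = 7z).
Step 2: |z0|^2 = 0.62^2 + (-0.57)^2 = 0.7093
Step 3: |z0| = sqrt(0.7093) = 0.8422
Step 4: Best bound = 7 * |z0| = 7 * 0.8422 = 5.8954

5.8954


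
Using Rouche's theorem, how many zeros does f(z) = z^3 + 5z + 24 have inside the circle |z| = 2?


Step 1: On |z| = 2 the three terms have sizes |z^3| = 2^3 = 8, |5z| = 5*2 = 10, |24| = 24
Step 2: The dominant term is g(z) = 24; let h(z) = z^3 + 5z so f = g + h
Step 3: On |z| = 2: |g| = 24 and |h| <= 8 + 10 = 18
Step 4: Since 24 > 18, |h| < |g| on |z| = 2, so by Rouche f has the same number of zeros as g inside |z| < 2
Step 5: g(z) = 24 is a nonzero constant with no zeros inside |z| < 2. Answer = 0

0


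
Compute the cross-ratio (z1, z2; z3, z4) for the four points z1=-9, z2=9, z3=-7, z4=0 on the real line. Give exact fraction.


Step 1: (z1-z3)(z2-z4) = (-2) * 9 = -18
Step 2: (z1-z4)(z2-z3) = (-9) * 16 = -144
Step 3: Cross-ratio = 18/144 = 1/8

1/8


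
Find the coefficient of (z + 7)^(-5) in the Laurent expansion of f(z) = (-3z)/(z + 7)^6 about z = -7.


Step 1: Write the numerator in powers of (z + 7): -3z = -3(z + 7) + (-3*(-7) + 0) = -3(z + 7) + 21
Step 2: Divide by (z + 7)^6: f(z) = 21(z + 7)^(-6) - 3(z + 7)^(-5)
Step 3: This finite sum is the Laurent series of f about z = -7.
Step 4: Coefficient of (z + 7)^(-5) = coefficient of (z + 7) in the re-centred numerator = -3

-3


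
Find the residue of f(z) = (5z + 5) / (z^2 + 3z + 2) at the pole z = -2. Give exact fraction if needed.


Step 1: Q(z) = z^2 + 3z + 2 = (z + 2)(z + 1)
Step 2: Q'(z) = 2z + 3
Step 3: Q'(-2) = -1, P(-2) = -5
Step 4: Res = P(-2)/Q'(-2) = -5/(-1) = 5

5


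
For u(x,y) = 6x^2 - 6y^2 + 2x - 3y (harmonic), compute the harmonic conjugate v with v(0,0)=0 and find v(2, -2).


Step 1: v_x = -u_y = 12y + 3
Step 2: v_y = u_x = 12x + 2
Step 3: v = 12xy + 3x + 2y + C
Step 4: v(0,0) = 0 => C = 0
Step 5: v(2, -2) = -46

-46


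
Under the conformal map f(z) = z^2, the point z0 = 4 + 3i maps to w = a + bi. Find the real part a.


Step 1: z0 = 4 + 3i
Step 2: z0^2 = 4^2 - 3^2 + 24i
Step 3: real part = 16 - 9 = 7

7


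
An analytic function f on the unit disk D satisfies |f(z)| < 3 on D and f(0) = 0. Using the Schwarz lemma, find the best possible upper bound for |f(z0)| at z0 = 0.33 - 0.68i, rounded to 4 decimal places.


Step 1: g = f/3 maps D -> D with g(0) = 0, so by the Schwarz lemma |g(z)| <= |z|, i.e. |f(z)| <= 3|z|; this is sharp (f(z) = 3z).
Step 2: |z0|^2 = 0.33^2 + (-0.68)^2 = 0.5713
Step 3: |z0| = sqrt(0.5713) = 0.755844
Step 4: Best bound = 3 * |z0| = 3 * 0.755844 = 2.2675

2.2675


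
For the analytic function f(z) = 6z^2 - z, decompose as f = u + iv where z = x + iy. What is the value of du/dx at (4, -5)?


Step 1: f(z) = 6(x+iy)^2 - (x+iy) + 0
Step 2: u = 6(x^2 - y^2) - x + 0
Step 3: u_x = 12x - 1
Step 4: At (4, -5): u_x = 48 - 1 = 47

47


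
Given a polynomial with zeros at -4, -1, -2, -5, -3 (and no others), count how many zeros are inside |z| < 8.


Step 1: Check each root:
  z = -4: |-4| = 4 < 8
  z = -1: |-1| = 1 < 8
  z = -2: |-2| = 2 < 8
  z = -5: |-5| = 5 < 8
  z = -3: |-3| = 3 < 8
Step 2: Count = 5

5


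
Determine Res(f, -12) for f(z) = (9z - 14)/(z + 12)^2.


Step 1: Pole of order 2 at z = -12
Step 2: Res = lim d/dz [(z + 12)^2 * f(z)] as z -> -12
Step 3: (z + 12)^2 * f(z) = 9z - 14
Step 4: d/dz[9z - 14] = 9

9


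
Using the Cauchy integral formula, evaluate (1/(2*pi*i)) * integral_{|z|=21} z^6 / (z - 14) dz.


Step 1: f(z) = z^6, a = 14 is inside |z| = 21
Step 2: By Cauchy integral formula: (1/(2pi*i)) * integral = f(a)
Step 3: f(14) = 14^6 = 7529536

7529536


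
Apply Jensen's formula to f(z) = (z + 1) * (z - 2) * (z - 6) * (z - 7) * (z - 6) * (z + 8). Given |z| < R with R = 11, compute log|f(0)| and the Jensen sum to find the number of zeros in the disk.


Jensen's formula: (1/2pi)*integral log|f(Re^it)|dt = log|f(0)| + sum_{|a_k|<R} log(R/|a_k|)
Step 1: f(0) = 1 * (-2) * (-6) * (-7) * (-6) * 8 = 4032
Step 2: log|f(0)| = log|-1| + log|2| + log|6| + log|7| + log|6| + log|-8| = 8.302
Step 3: Zeros inside |z| < 11: -1, 2, 6, 7, 6, -8
Step 4: Jensen sum = log(11/1) + log(11/2) + log(11/6) + log(11/7) + log(11/6) + log(11/8) = 6.0854
Step 5: n(R) = number of terms in the Jensen sum = count of zeros inside |z| < 11 = 6

6


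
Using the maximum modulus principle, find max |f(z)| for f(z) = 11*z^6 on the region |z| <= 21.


Step 1: On |z| = 21, |f(z)| = 11 * |z|^6 = 11 * 21^6
Step 2: By maximum modulus principle, maximum is on boundary.
Step 3: Maximum = 11 * 85766121 = 943427331

943427331


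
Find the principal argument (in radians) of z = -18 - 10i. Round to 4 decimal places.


Step 1: z = -18 - 10i
Step 2: arg(z) = atan2(-10, -18)
Step 3: arg(z) = -2.6345

-2.6345


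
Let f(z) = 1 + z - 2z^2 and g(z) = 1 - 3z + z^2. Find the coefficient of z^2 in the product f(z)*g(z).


Step 1: z^2 term in f*g comes from: (1)*(z^2) + (z)*(-3z) + (-2z^2)*(1)
Step 2: = 1 - 3 - 2
Step 3: = -4

-4


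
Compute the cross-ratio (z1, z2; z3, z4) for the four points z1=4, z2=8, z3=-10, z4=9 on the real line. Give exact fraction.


Step 1: (z1-z3)(z2-z4) = 14 * (-1) = -14
Step 2: (z1-z4)(z2-z3) = (-5) * 18 = -90
Step 3: Cross-ratio = 14/90 = 7/45

7/45


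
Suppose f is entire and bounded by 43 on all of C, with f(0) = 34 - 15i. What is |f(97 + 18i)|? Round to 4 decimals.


Step 1: By Liouville's theorem, a bounded entire function is constant.
Step 2: f(z) = f(0) = 34 - 15i for all z.
Step 3: |f(w)| = |34 - 15i| = sqrt(1156 + 225)
Step 4: = 37.1618

37.1618


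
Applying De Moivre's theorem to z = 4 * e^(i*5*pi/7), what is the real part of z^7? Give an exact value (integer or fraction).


Step 1: By De Moivre's theorem, z^7 = 4^7 * e^(i*7*5*pi/7) = 16384 * (cos(5*pi) + i*sin(5*pi))
Step 2: |z|^7 = 4^7 = 16384
Step 3: Reduce the angle mod 2*pi: 5*pi - 4*pi = pi
Step 4: cos(pi) = -1
Step 5: Re(z^7) = 16384 * (-1) = -16384

-16384


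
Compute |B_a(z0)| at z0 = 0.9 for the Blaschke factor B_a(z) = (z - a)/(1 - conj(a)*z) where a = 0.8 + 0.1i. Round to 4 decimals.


Step 1: Numerator z0 - a = 0.9 - (0.8 + 0.1i) = 0.1 - 0.1i
Step 2: Denominator 1 - conj(a)*z0 = 1 - (0.8 - 0.1i)*0.9 = 0.28 + 0.09i
Step 3: |z0 - a|^2 = 0.1^2 + (-0.1)^2 = 0.02; |1 - conj(a)*z0|^2 = 0.28^2 + 0.09^2 = 0.0865
Step 4: |B_a(0.9)| = sqrt(0.02 / 0.0865) = sqrt(0.231214)
Step 5: = 0.4808

0.4808


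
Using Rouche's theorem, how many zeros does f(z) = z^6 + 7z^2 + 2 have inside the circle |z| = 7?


Step 1: On |z| = 7 the three terms have sizes |z^6| = 7^6 = 117649, |7z^2| = 7*7^2 = 343, |2| = 2
Step 2: The dominant term is g(z) = z^6; let h(z) = 7z^2 + 2 so f = g + h
Step 3: On |z| = 7: |g| = 117649 and |h| <= 343 + 2 = 345
Step 4: Since 117649 > 345, |h| < |g| on |z| = 7, so by Rouche f has the same number of zeros as g inside |z| < 7
Step 5: g(z) = z^6 has 6 zeros (all at the origin) inside |z| < 7. Answer = 6

6


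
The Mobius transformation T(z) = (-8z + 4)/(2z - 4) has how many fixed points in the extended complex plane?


Step 1: Fixed points satisfy T(z) = z
Step 2: 2z^2 + 4z - 4 = 0
Step 3: Discriminant = 4^2 - 4*2*(-4) = 48
Step 4: Number of fixed points = 2

2


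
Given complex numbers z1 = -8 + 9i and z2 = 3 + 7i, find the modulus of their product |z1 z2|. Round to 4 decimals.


Step 1: |z1| = sqrt((-8)^2 + 9^2) = sqrt(145)
Step 2: |z2| = sqrt(3^2 + 7^2) = sqrt(58)
Step 3: |z1*z2| = |z1|*|z2| = sqrt(145) * sqrt(58) = sqrt(145 * 58) = sqrt(8410)
Step 4: = 91.7061

91.7061


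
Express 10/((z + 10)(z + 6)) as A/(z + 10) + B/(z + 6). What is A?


Step 1: Multiply both sides by (z + 10) and set z = -10
Step 2: A = 10 / (-10 + 6)
Step 3: A = 10 / (-4)
Step 4: A = -5/2

-5/2


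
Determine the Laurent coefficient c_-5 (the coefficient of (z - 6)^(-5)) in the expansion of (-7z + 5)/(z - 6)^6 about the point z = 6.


Step 1: Write the numerator in powers of (z - 6): -7z + 5 = -7(z - 6) + (-7*6 + 5) = -7(z - 6) - 37
Step 2: Divide by (z - 6)^6: f(z) = -37(z - 6)^(-6) - 7(z - 6)^(-5)
Step 3: This finite sum is the Laurent series of f about z = 6.
Step 4: Coefficient of (z - 6)^(-5) = coefficient of (z - 6) in the re-centred numerator = -7

-7


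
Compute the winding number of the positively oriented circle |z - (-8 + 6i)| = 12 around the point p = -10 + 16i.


Step 1: Center c = (-8, 6), radius = 12
Step 2: |p - c|^2 = (-2)^2 + 10^2 = 104
Step 3: r^2 = 144
Step 4: |p-c| < r so winding number = 1

1


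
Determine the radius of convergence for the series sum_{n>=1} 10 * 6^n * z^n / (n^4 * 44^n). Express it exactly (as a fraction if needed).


Step 1: General term a_n = 10 * 6^n / (n^4 * 44^n)
Step 2: By the root test, |a_n|^(1/n) = 10^(1/n) * 6 / (n^(4/n) * 44) -> 6/44 as n -> infinity (since 10^(1/n) -> 1 and n^(4/n) -> 1)
Step 3: R = 1/lim|a_n|^(1/n) = 44/6 = 22/3

22/3


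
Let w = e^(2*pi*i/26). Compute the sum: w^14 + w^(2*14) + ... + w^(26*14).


Step 1: The sum sum_{j=1}^{n} w^(k*j) equals n if n | k, else 0.
Step 2: Here n = 26, k = 14
Step 3: Does n divide k? 26 | 14 -> False
Step 4: Sum = 0

0


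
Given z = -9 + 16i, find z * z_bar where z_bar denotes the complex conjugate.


Step 1: conj(z) = -9 - 16i
Step 2: z * conj(z) = (-9)^2 + 16^2
Step 3: = 81 + 256 = 337

337


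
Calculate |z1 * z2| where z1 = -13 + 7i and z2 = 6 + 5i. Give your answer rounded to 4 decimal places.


Step 1: |z1| = sqrt((-13)^2 + 7^2) = sqrt(218)
Step 2: |z2| = sqrt(6^2 + 5^2) = sqrt(61)
Step 3: |z1*z2| = |z1|*|z2| = sqrt(218) * sqrt(61) = sqrt(218 * 61) = sqrt(13298)
Step 4: = 115.317

115.317


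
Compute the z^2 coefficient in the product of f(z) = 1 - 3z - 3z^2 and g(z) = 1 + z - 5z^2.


Step 1: z^2 term in f*g comes from: (1)*(-5z^2) + (-3z)*(z) + (-3z^2)*(1)
Step 2: = -5 - 3 - 3
Step 3: = -11

-11


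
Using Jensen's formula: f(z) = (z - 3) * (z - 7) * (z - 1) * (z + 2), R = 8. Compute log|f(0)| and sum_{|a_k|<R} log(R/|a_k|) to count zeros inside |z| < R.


Jensen's formula: (1/2pi)*integral log|f(Re^it)|dt = log|f(0)| + sum_{|a_k|<R} log(R/|a_k|)
Step 1: f(0) = (-3) * (-7) * (-1) * 2 = -42
Step 2: log|f(0)| = log|3| + log|7| + log|1| + log|-2| = 3.7377
Step 3: Zeros inside |z| < 8: 3, 7, 1, -2
Step 4: Jensen sum = log(8/3) + log(8/7) + log(8/1) + log(8/2) = 4.5801
Step 5: n(R) = number of terms in the Jensen sum = count of zeros inside |z| < 8 = 4

4


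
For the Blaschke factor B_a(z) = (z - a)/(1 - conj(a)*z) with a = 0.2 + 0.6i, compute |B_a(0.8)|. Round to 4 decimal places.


Step 1: Numerator z0 - a = 0.8 - (0.2 + 0.6i) = 0.6 - 0.6i
Step 2: Denominator 1 - conj(a)*z0 = 1 - (0.2 - 0.6i)*0.8 = 0.84 + 0.48i
Step 3: |z0 - a|^2 = 0.6^2 + (-0.6)^2 = 0.72; |1 - conj(a)*z0|^2 = 0.84^2 + 0.48^2 = 0.936
Step 4: |B_a(0.8)| = sqrt(0.72 / 0.936) = sqrt(0.769231)
Step 5: = 0.8771

0.8771


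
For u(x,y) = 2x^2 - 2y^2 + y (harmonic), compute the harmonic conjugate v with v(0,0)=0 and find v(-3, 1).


Step 1: v_x = -u_y = 4y - 1
Step 2: v_y = u_x = 4x + 0
Step 3: v = 4xy - x + C
Step 4: v(0,0) = 0 => C = 0
Step 5: v(-3, 1) = -9

-9


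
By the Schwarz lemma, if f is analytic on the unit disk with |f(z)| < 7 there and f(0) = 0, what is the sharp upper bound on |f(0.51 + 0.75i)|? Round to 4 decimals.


Step 1: g = f/7 maps D -> D with g(0) = 0, so by the Schwarz lemma |g(z)| <= |z|, i.e. |f(z)| <= 7|z|; this is sharp (f(z) = 7z).
Step 2: |z0|^2 = 0.51^2 + 0.75^2 = 0.8226
Step 3: |z0| = sqrt(0.8226) = 0.906973
Step 4: Best bound = 7 * |z0| = 7 * 0.906973 = 6.3488

6.3488


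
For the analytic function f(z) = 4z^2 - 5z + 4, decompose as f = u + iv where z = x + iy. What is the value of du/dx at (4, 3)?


Step 1: f(z) = 4(x+iy)^2 - 5(x+iy) + 4
Step 2: u = 4(x^2 - y^2) - 5x + 4
Step 3: u_x = 8x - 5
Step 4: At (4, 3): u_x = 32 - 5 = 27

27


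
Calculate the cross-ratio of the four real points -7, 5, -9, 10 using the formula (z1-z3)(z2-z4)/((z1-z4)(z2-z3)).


Step 1: (z1-z3)(z2-z4) = 2 * (-5) = -10
Step 2: (z1-z4)(z2-z3) = (-17) * 14 = -238
Step 3: Cross-ratio = 10/238 = 5/119

5/119


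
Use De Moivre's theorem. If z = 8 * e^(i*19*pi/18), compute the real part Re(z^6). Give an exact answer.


Step 1: By De Moivre's theorem, z^6 = 8^6 * e^(i*6*19*pi/18) = 262144 * (cos(19*pi/3) + i*sin(19*pi/3))
Step 2: |z|^6 = 8^6 = 262144
Step 3: Reduce the angle mod 2*pi: 19*pi/3 - 6*pi = pi/3
Step 4: cos(pi/3) = 1/2
Step 5: Re(z^6) = 262144 * 1/2 = 131072

131072


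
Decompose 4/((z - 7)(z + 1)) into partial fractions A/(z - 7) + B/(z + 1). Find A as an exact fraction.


Step 1: Multiply both sides by (z - 7) and set z = 7
Step 2: A = 4 / (7 + 1)
Step 3: A = 4 / 8
Step 4: A = 1/2

1/2


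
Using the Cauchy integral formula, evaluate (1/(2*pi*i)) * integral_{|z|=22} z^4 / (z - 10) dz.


Step 1: f(z) = z^4, a = 10 is inside |z| = 22
Step 2: By Cauchy integral formula: (1/(2pi*i)) * integral = f(a)
Step 3: f(10) = 10^4 = 10000

10000


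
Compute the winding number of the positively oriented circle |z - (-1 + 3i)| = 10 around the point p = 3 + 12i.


Step 1: Center c = (-1, 3), radius = 10
Step 2: |p - c|^2 = 4^2 + 9^2 = 97
Step 3: r^2 = 100
Step 4: |p-c| < r so winding number = 1

1


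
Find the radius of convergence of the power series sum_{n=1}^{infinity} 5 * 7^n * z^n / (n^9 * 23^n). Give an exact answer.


Step 1: General term a_n = 5 * 7^n / (n^9 * 23^n)
Step 2: By the root test, |a_n|^(1/n) = 5^(1/n) * 7 / (n^(9/n) * 23) -> 7/23 as n -> infinity (since 5^(1/n) -> 1 and n^(9/n) -> 1)
Step 3: R = 1/lim|a_n|^(1/n) = 23/7

23/7


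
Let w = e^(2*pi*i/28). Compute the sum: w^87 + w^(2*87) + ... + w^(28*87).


Step 1: The sum sum_{j=1}^{n} w^(k*j) equals n if n | k, else 0.
Step 2: Here n = 28, k = 87
Step 3: Does n divide k? 28 | 87 -> False
Step 4: Sum = 0

0


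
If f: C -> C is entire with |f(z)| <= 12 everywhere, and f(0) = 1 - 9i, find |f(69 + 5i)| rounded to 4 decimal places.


Step 1: By Liouville's theorem, a bounded entire function is constant.
Step 2: f(z) = f(0) = 1 - 9i for all z.
Step 3: |f(w)| = |1 - 9i| = sqrt(1 + 81)
Step 4: = 9.0554

9.0554


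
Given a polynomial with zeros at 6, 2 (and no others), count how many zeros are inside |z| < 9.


Step 1: Check each root:
  z = 6: |6| = 6 < 9
  z = 2: |2| = 2 < 9
Step 2: Count = 2

2


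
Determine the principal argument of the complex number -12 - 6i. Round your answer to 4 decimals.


Step 1: z = -12 - 6i
Step 2: arg(z) = atan2(-6, -12)
Step 3: arg(z) = -2.6779

-2.6779


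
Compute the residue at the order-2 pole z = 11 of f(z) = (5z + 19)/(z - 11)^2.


Step 1: Pole of order 2 at z = 11
Step 2: Res = lim d/dz [(z - 11)^2 * f(z)] as z -> 11
Step 3: (z - 11)^2 * f(z) = 5z + 19
Step 4: d/dz[5z + 19] = 5

5


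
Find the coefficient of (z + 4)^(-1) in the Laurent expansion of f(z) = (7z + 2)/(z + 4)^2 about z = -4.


Step 1: Write the numerator in powers of (z + 4): 7z + 2 = 7(z + 4) + (7*(-4) + 2) = 7(z + 4) - 26
Step 2: Divide by (z + 4)^2: f(z) = -26(z + 4)^(-2) + 7(z + 4)^(-1)
Step 3: This finite sum is the Laurent series of f about z = -4.
Step 4: Coefficient of (z + 4)^(-1) = coefficient of (z + 4) in the re-centred numerator = 7

7


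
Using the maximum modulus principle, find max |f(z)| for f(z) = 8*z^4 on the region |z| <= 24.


Step 1: On |z| = 24, |f(z)| = 8 * |z|^4 = 8 * 24^4
Step 2: By maximum modulus principle, maximum is on boundary.
Step 3: Maximum = 8 * 331776 = 2654208

2654208


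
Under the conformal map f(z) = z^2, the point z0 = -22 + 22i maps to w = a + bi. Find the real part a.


Step 1: z0 = -22 + 22i
Step 2: z0^2 = (-22)^2 - 22^2 - 968i
Step 3: real part = 484 - 484 = 0

0


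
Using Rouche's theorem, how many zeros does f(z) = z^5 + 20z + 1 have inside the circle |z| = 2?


Step 1: On |z| = 2 the three terms have sizes |z^5| = 2^5 = 32, |20z| = 20*2 = 40, |1| = 1
Step 2: The dominant term is g(z) = 20z; let h(z) = z^5 + 1 so f = g + h
Step 3: On |z| = 2: |g| = 40 and |h| <= 32 + 1 = 33
Step 4: Since 40 > 33, |h| < |g| on |z| = 2, so by Rouche f has the same number of zeros as g inside |z| < 2
Step 5: g(z) = 20z has 1 zero (at the origin, multiplicity 1) inside |z| < 2. Answer = 1

1


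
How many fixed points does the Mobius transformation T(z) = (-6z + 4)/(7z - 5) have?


Step 1: Fixed points satisfy T(z) = z
Step 2: 7z^2 + z - 4 = 0
Step 3: Discriminant = 1^2 - 4*7*(-4) = 113
Step 4: Number of fixed points = 2

2


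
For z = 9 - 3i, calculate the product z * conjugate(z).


Step 1: conj(z) = 9 + 3i
Step 2: z * conj(z) = 9^2 + (-3)^2
Step 3: = 81 + 9 = 90

90


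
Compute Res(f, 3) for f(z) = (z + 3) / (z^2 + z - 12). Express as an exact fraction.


Step 1: Q(z) = z^2 + z - 12 = (z - 3)(z + 4)
Step 2: Q'(z) = 2z + 1
Step 3: Q'(3) = 7, P(3) = 6
Step 4: Res = P(3)/Q'(3) = 6/7 = 6/7

6/7


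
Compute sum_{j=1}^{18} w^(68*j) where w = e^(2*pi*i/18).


Step 1: The sum sum_{j=1}^{n} w^(k*j) equals n if n | k, else 0.
Step 2: Here n = 18, k = 68
Step 3: Does n divide k? 18 | 68 -> False
Step 4: Sum = 0

0


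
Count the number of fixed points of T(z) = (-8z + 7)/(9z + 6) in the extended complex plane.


Step 1: Fixed points satisfy T(z) = z
Step 2: 9z^2 + 14z - 7 = 0
Step 3: Discriminant = 14^2 - 4*9*(-7) = 448
Step 4: Number of fixed points = 2

2


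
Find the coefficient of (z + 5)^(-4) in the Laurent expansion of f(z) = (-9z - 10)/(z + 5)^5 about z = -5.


Step 1: Write the numerator in powers of (z + 5): -9z - 10 = -9(z + 5) + (-9*(-5) - 10) = -9(z + 5) + 35
Step 2: Divide by (z + 5)^5: f(z) = 35(z + 5)^(-5) - 9(z + 5)^(-4)
Step 3: This finite sum is the Laurent series of f about z = -5.
Step 4: Coefficient of (z + 5)^(-4) = coefficient of (z + 5) in the re-centred numerator = -9

-9


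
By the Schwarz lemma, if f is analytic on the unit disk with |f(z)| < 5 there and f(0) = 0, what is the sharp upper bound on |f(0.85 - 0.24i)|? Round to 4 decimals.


Step 1: g = f/5 maps D -> D with g(0) = 0, so by the Schwarz lemma |g(z)| <= |z|, i.e. |f(z)| <= 5|z|; this is sharp (f(z) = 5z).
Step 2: |z0|^2 = 0.85^2 + (-0.24)^2 = 0.7801
Step 3: |z0| = sqrt(0.7801) = 0.883233
Step 4: Best bound = 5 * |z0| = 5 * 0.883233 = 4.4162

4.4162


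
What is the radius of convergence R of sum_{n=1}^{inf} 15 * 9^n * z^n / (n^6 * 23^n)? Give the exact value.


Step 1: General term a_n = 15 * 9^n / (n^6 * 23^n)
Step 2: By the root test, |a_n|^(1/n) = 15^(1/n) * 9 / (n^(6/n) * 23) -> 9/23 as n -> infinity (since 15^(1/n) -> 1 and n^(6/n) -> 1)
Step 3: R = 1/lim|a_n|^(1/n) = 23/9

23/9


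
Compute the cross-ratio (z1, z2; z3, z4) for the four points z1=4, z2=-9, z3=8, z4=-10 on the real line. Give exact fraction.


Step 1: (z1-z3)(z2-z4) = (-4) * 1 = -4
Step 2: (z1-z4)(z2-z3) = 14 * (-17) = -238
Step 3: Cross-ratio = 4/238 = 2/119

2/119


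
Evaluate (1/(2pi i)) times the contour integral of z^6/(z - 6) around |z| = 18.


Step 1: f(z) = z^6, a = 6 is inside |z| = 18
Step 2: By Cauchy integral formula: (1/(2pi*i)) * integral = f(a)
Step 3: f(6) = 6^6 = 46656

46656


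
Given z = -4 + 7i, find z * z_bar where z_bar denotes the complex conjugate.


Step 1: conj(z) = -4 - 7i
Step 2: z * conj(z) = (-4)^2 + 7^2
Step 3: = 16 + 49 = 65

65


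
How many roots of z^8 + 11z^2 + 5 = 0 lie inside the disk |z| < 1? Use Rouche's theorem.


Step 1: On |z| = 1 the three terms have sizes |z^8| = 1^8 = 1, |11z^2| = 11*1^2 = 11, |5| = 5
Step 2: The dominant term is g(z) = 11z^2; let h(z) = z^8 + 5 so f = g + h
Step 3: On |z| = 1: |g| = 11 and |h| <= 1 + 5 = 6
Step 4: Since 11 > 6, |h| < |g| on |z| = 1, so by Rouche f has the same number of zeros as g inside |z| < 1
Step 5: g(z) = 11z^2 has 2 zeros (at the origin, multiplicity 2) inside |z| < 1. Answer = 2

2


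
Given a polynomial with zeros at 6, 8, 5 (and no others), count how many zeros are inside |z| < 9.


Step 1: Check each root:
  z = 6: |6| = 6 < 9
  z = 8: |8| = 8 < 9
  z = 5: |5| = 5 < 9
Step 2: Count = 3

3


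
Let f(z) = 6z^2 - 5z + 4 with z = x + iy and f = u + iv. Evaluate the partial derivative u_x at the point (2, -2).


Step 1: f(z) = 6(x+iy)^2 - 5(x+iy) + 4
Step 2: u = 6(x^2 - y^2) - 5x + 4
Step 3: u_x = 12x - 5
Step 4: At (2, -2): u_x = 24 - 5 = 19

19


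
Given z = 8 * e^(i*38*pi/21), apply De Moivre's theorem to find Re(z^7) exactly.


Step 1: By De Moivre's theorem, z^7 = 8^7 * e^(i*7*38*pi/21) = 2097152 * (cos(38*pi/3) + i*sin(38*pi/3))
Step 2: |z|^7 = 8^7 = 2097152
Step 3: Reduce the angle mod 2*pi: 38*pi/3 - 12*pi = 2*pi/3
Step 4: cos(2*pi/3) = -1/2
Step 5: Re(z^7) = 2097152 * (-1/2) = -1048576

-1048576


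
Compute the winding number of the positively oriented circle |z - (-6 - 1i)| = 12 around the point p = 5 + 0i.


Step 1: Center c = (-6, -1), radius = 12
Step 2: |p - c|^2 = 11^2 + 1^2 = 122
Step 3: r^2 = 144
Step 4: |p-c| < r so winding number = 1

1


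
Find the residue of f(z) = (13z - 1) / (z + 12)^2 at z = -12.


Step 1: Pole of order 2 at z = -12
Step 2: Res = lim d/dz [(z + 12)^2 * f(z)] as z -> -12
Step 3: (z + 12)^2 * f(z) = 13z - 1
Step 4: d/dz[13z - 1] = 13

13


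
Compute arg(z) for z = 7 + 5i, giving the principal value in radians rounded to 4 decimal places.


Step 1: z = 7 + 5i
Step 2: arg(z) = atan2(5, 7)
Step 3: arg(z) = 0.6202

0.6202


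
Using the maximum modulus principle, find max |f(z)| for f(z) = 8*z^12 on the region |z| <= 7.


Step 1: On |z| = 7, |f(z)| = 8 * |z|^12 = 8 * 7^12
Step 2: By maximum modulus principle, maximum is on boundary.
Step 3: Maximum = 8 * 13841287201 = 110730297608

110730297608


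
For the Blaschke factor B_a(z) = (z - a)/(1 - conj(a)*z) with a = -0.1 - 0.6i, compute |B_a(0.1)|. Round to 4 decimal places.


Step 1: Numerator z0 - a = 0.1 - (-0.1 - 0.6i) = 0.2 + 0.6i
Step 2: Denominator 1 - conj(a)*z0 = 1 - (-0.1 + 0.6i)*0.1 = 1.01 - 0.06i
Step 3: |z0 - a|^2 = 0.2^2 + 0.6^2 = 0.4; |1 - conj(a)*z0|^2 = 1.01^2 + (-0.06)^2 = 1.0237
Step 4: |B_a(0.1)| = sqrt(0.4 / 1.0237) = sqrt(0.390739)
Step 5: = 0.6251

0.6251


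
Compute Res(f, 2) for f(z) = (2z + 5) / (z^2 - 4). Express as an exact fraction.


Step 1: Q(z) = z^2 - 4 = (z - 2)(z + 2)
Step 2: Q'(z) = 2z
Step 3: Q'(2) = 4, P(2) = 9
Step 4: Res = P(2)/Q'(2) = 9/4 = 9/4

9/4


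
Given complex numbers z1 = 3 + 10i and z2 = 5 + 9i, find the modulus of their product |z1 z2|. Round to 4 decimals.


Step 1: |z1| = sqrt(3^2 + 10^2) = sqrt(109)
Step 2: |z2| = sqrt(5^2 + 9^2) = sqrt(106)
Step 3: |z1*z2| = |z1|*|z2| = sqrt(109) * sqrt(106) = sqrt(109 * 106) = sqrt(11554)
Step 4: = 107.4895

107.4895


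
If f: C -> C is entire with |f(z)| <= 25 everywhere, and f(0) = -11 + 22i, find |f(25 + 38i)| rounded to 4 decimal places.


Step 1: By Liouville's theorem, a bounded entire function is constant.
Step 2: f(z) = f(0) = -11 + 22i for all z.
Step 3: |f(w)| = |-11 + 22i| = sqrt(121 + 484)
Step 4: = 24.5967

24.5967


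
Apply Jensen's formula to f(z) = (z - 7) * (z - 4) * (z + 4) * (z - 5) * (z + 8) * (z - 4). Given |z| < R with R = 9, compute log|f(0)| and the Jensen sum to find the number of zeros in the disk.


Jensen's formula: (1/2pi)*integral log|f(Re^it)|dt = log|f(0)| + sum_{|a_k|<R} log(R/|a_k|)
Step 1: f(0) = (-7) * (-4) * 4 * (-5) * 8 * (-4) = 17920
Step 2: log|f(0)| = log|7| + log|4| + log|-4| + log|5| + log|-8| + log|4| = 9.7937
Step 3: Zeros inside |z| < 9: 7, 4, -4, 5, -8, 4
Step 4: Jensen sum = log(9/7) + log(9/4) + log(9/4) + log(9/5) + log(9/8) + log(9/4) = 3.3897
Step 5: n(R) = number of terms in the Jensen sum = count of zeros inside |z| < 9 = 6

6
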